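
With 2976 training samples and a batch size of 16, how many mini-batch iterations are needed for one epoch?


Iterations per epoch = dataset_size / batch_size
= 2976 / 16
= 186

186


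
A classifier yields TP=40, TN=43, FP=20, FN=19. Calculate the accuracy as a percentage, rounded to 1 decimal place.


Accuracy = (TP + TN) / (TP + TN + FP + FN) * 100
= (40 + 43) / (40 + 43 + 20 + 19)
= 83 / 122
= 0.6803
= 68.0%

68.0


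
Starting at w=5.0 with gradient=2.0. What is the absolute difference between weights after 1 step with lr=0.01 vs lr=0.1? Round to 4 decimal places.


With lr=0.01: w_new = 5.0 - 0.01 * 2.0 = 4.98
With lr=0.1: w_new = 5.0 - 0.1 * 2.0 = 4.8
Absolute difference = |4.98 - 4.8|
= 0.1800

0.1800


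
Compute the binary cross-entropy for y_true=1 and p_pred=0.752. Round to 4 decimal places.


For y=1: Loss = -log(p)
= -log(0.752)
= -(-0.285)
= 0.2850

0.2850


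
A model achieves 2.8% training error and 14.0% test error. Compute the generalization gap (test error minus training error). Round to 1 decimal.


Generalization gap = test_error - train_error
= 14.0 - 2.8
= 11.2%
A large gap suggests overfitting.

11.2


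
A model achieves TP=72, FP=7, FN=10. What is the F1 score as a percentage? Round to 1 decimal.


Precision = TP / (TP + FP) = 72 / 79 = 0.9114
Recall = TP / (TP + FN) = 72 / 82 = 0.878
F1 = 2 * P * R / (P + R)
= 2 * 0.9114 * 0.878 / (0.9114 + 0.878)
= 1.6005 / 1.7894
= 0.8944
As percentage: 89.4%

89.4


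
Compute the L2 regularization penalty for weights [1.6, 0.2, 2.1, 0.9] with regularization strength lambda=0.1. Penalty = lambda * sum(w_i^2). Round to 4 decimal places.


Squaring each weight:
1.6^2 = 2.56
0.2^2 = 0.04
2.1^2 = 4.41
0.9^2 = 0.81
Sum of squares = 7.82
Penalty = 0.1 * 7.82 = 0.7820

0.7820


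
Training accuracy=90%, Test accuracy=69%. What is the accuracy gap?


Gap = train_accuracy - test_accuracy
= 90 - 69
= 21%
This large gap strongly indicates overfitting.

21


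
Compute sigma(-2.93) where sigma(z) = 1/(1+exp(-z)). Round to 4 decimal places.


sigmoid(z) = 1 / (1 + exp(-z))
exp(-(-2.93)) = exp(2.93) = 18.7276
1 + 18.7276 = 19.7276
1 / 19.7276 = 0.0507

0.0507


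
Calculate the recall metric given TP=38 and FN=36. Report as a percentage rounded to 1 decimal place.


Recall = TP / (TP + FN) * 100
= 38 / (38 + 36)
= 38 / 74
= 0.5135
= 51.4%

51.4


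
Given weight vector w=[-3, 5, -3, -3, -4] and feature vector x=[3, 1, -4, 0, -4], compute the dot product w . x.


Element-wise products:
-3 * 3 = -9
5 * 1 = 5
-3 * -4 = 12
-3 * 0 = 0
-4 * -4 = 16
Sum = -9 + 5 + 12 + 0 + 16
= 24

24


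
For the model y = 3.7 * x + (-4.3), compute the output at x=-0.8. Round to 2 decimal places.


y = 3.7 * -0.8 + (-4.3)
= -2.96 + (-4.3)
= -7.26

-7.26


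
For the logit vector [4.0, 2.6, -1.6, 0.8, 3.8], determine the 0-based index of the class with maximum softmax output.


Softmax is a monotonic transformation, so it preserves the argmax.
We need to find the index of the maximum logit.
Index 0: 4.0
Index 1: 2.6
Index 2: -1.6
Index 3: 0.8
Index 4: 3.8
Maximum logit = 4.0 at index 0

0


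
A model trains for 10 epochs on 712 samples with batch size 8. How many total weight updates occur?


Iterations per epoch = 712 / 8 = 89
Total updates = iterations_per_epoch * epochs
= 89 * 10
= 890

890


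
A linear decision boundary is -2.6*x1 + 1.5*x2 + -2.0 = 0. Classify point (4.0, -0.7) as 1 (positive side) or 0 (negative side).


Compute -2.6 * 4.0 + 1.5 * -0.7 + -2.0
= -10.4 + -1.05 + -2.0
= -13.45
Since -13.45 < 0, the point is on the negative side.

0


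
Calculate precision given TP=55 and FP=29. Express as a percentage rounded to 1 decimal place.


Precision = TP / (TP + FP) * 100
= 55 / (55 + 29)
= 55 / 84
= 0.6548
= 65.5%

65.5


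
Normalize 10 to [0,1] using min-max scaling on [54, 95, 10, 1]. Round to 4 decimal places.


Min = 1, Max = 95
Range = 95 - 1 = 94
Scaled = (x - min) / (max - min)
= (10 - 1) / 94
= 9 / 94
= 0.0957

0.0957


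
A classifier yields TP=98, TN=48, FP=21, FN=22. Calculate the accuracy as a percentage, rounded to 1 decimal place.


Accuracy = (TP + TN) / (TP + TN + FP + FN) * 100
= (98 + 48) / (98 + 48 + 21 + 22)
= 146 / 189
= 0.7725
= 77.2%

77.2


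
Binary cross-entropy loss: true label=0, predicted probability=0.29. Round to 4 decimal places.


For y=0: Loss = -log(1-p)
= -log(1 - 0.29)
= -log(0.71)
= -(-0.3425)
= 0.3425

0.3425


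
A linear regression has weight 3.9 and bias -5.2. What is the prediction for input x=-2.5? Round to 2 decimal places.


y = 3.9 * -2.5 + (-5.2)
= -9.75 + (-5.2)
= -14.95

-14.95


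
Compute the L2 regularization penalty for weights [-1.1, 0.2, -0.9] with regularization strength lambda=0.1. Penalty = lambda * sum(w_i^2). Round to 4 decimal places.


Squaring each weight:
(-1.1)^2 = 1.21
0.2^2 = 0.04
(-0.9)^2 = 0.81
Sum of squares = 2.06
Penalty = 0.1 * 2.06 = 0.2060

0.2060


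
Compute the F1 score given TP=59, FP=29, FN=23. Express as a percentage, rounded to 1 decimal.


Precision = TP / (TP + FP) = 59 / 88 = 0.6705
Recall = TP / (TP + FN) = 59 / 82 = 0.7195
F1 = 2 * P * R / (P + R)
= 2 * 0.6705 * 0.7195 / (0.6705 + 0.7195)
= 0.9648 / 1.39
= 0.6941
As percentage: 69.4%

69.4


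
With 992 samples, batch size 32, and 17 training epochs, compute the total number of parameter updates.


Iterations per epoch = 992 / 32 = 31
Total updates = iterations_per_epoch * epochs
= 31 * 17
= 527

527


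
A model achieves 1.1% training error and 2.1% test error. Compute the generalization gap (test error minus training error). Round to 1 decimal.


Generalization gap = test_error - train_error
= 2.1 - 1.1
= 1.0%
A small gap suggests good generalization.

1.0


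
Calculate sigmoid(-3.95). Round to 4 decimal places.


sigmoid(z) = 1 / (1 + exp(-z))
exp(-(-3.95)) = exp(3.95) = 51.9354
1 + 51.9354 = 52.9354
1 / 52.9354 = 0.0189

0.0189


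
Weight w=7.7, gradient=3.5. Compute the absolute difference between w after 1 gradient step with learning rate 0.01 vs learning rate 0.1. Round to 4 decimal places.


With lr=0.01: w_new = 7.7 - 0.01 * 3.5 = 7.665
With lr=0.1: w_new = 7.7 - 0.1 * 3.5 = 7.35
Absolute difference = |7.665 - 7.35|
= 0.3150

0.3150


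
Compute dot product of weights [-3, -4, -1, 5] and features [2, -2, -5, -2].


Element-wise products:
-3 * 2 = -6
-4 * -2 = 8
-1 * -5 = 5
5 * -2 = -10
Sum = -6 + 8 + 5 + -10
= -3

-3


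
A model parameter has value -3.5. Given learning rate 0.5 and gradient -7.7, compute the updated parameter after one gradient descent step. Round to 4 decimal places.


w_new = w_old - lr * gradient
= -3.5 - 0.5 * -7.7
= -3.5 - (-3.85)
= 0.3500

0.3500


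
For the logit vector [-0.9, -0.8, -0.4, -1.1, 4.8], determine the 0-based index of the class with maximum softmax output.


Softmax is a monotonic transformation, so it preserves the argmax.
We need to find the index of the maximum logit.
Index 0: -0.9
Index 1: -0.8
Index 2: -0.4
Index 3: -1.1
Index 4: 4.8
Maximum logit = 4.8 at index 4

4


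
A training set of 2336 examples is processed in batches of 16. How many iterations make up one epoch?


Iterations per epoch = dataset_size / batch_size
= 2336 / 16
= 146

146


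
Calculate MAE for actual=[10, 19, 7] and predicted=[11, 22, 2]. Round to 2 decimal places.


Absolute errors: [1, 3, 5]
Sum of absolute errors = 9
MAE = 9 / 3 = 3.00

3.00


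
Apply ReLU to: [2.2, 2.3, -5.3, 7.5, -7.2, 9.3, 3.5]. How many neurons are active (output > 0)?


ReLU(x) = max(0, x) for each element:
ReLU(2.2) = 2.2
ReLU(2.3) = 2.3
ReLU(-5.3) = 0
ReLU(7.5) = 7.5
ReLU(-7.2) = 0
ReLU(9.3) = 9.3
ReLU(3.5) = 3.5
Active neurons (>0): 5

5


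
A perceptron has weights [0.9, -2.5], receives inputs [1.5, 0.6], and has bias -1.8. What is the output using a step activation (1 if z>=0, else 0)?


z = w . x + b
= 0.9*1.5 + -2.5*0.6 + -1.8
= 1.35 + -1.5 + -1.8
= -0.15 + -1.8
= -1.95
Since z = -1.95 < 0, output = 0

0


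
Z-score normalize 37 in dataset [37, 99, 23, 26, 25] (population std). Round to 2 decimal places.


Mean = (37 + 99 + 23 + 26 + 25) / 5 = 42.0
Variance = sum((x_i - mean)^2) / n = 836.0
Std = sqrt(836.0) = 28.9137
Z = (x - mean) / std
= (37 - 42.0) / 28.9137
= -5.0 / 28.9137
= -0.17

-0.17


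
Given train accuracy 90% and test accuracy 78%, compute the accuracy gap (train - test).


Gap = train_accuracy - test_accuracy
= 90 - 78
= 12%
This gap suggests the model is overfitting.

12


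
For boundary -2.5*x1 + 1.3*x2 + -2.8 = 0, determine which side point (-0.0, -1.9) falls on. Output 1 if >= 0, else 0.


Compute -2.5 * -0.0 + 1.3 * -1.9 + -2.8
= 0.0 + -2.47 + -2.8
= -5.27
Since -5.27 < 0, the point is on the negative side.

0


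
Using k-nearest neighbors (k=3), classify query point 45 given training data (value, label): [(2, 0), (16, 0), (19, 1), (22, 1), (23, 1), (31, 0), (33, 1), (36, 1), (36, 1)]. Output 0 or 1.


Distances from query 45:
Point 36 (class 1): distance = 9
Point 36 (class 1): distance = 9
Point 33 (class 1): distance = 12
K=3 nearest neighbors: classes = [1, 1, 1]
Votes for class 1: 3 / 3
Majority vote => class 1

1


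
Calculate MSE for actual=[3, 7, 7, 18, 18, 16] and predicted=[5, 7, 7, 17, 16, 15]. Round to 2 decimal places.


Differences: [-2, 0, 0, 1, 2, 1]
Squared errors: [4, 0, 0, 1, 4, 1]
Sum of squared errors = 10
MSE = 10 / 6 = 1.67

1.67


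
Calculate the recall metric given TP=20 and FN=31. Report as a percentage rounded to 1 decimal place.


Recall = TP / (TP + FN) * 100
= 20 / (20 + 31)
= 20 / 51
= 0.3922
= 39.2%

39.2


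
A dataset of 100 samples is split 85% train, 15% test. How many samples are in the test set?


Train samples = 100 * 85% = 85
Test samples = 100 - 85
= 15

15


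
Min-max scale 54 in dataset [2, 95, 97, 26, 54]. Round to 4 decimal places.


Min = 2, Max = 97
Range = 97 - 2 = 95
Scaled = (x - min) / (max - min)
= (54 - 2) / 95
= 52 / 95
= 0.5474

0.5474


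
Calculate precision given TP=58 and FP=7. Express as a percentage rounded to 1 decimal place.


Precision = TP / (TP + FP) * 100
= 58 / (58 + 7)
= 58 / 65
= 0.8923
= 89.2%

89.2


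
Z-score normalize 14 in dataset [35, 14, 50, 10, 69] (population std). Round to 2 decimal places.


Mean = (35 + 14 + 50 + 10 + 69) / 5 = 35.6
Variance = sum((x_i - mean)^2) / n = 489.04
Std = sqrt(489.04) = 22.1142
Z = (x - mean) / std
= (14 - 35.6) / 22.1142
= -21.6 / 22.1142
= -0.98

-0.98


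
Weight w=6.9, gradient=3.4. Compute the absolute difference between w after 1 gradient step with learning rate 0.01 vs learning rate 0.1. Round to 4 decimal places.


With lr=0.01: w_new = 6.9 - 0.01 * 3.4 = 6.866
With lr=0.1: w_new = 6.9 - 0.1 * 3.4 = 6.56
Absolute difference = |6.866 - 6.56|
= 0.3060

0.3060


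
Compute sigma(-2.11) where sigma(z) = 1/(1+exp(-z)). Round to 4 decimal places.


sigmoid(z) = 1 / (1 + exp(-z))
exp(-(-2.11)) = exp(2.11) = 8.2482
1 + 8.2482 = 9.2482
1 / 9.2482 = 0.1081

0.1081


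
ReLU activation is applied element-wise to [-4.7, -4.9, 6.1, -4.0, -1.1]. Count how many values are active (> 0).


ReLU(x) = max(0, x) for each element:
ReLU(-4.7) = 0
ReLU(-4.9) = 0
ReLU(6.1) = 6.1
ReLU(-4.0) = 0
ReLU(-1.1) = 0
Active neurons (>0): 1

1


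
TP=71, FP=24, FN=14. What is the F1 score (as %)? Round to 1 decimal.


Precision = TP / (TP + FP) = 71 / 95 = 0.7474
Recall = TP / (TP + FN) = 71 / 85 = 0.8353
F1 = 2 * P * R / (P + R)
= 2 * 0.7474 * 0.8353 / (0.7474 + 0.8353)
= 1.2485 / 1.5827
= 0.7889
As percentage: 78.9%

78.9


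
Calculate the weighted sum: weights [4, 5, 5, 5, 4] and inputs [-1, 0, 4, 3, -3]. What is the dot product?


Element-wise products:
4 * -1 = -4
5 * 0 = 0
5 * 4 = 20
5 * 3 = 15
4 * -3 = -12
Sum = -4 + 0 + 20 + 15 + -12
= 19

19


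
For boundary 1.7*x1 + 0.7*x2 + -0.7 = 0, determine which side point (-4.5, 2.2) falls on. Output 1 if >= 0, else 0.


Compute 1.7 * -4.5 + 0.7 * 2.2 + -0.7
= -7.65 + 1.54 + -0.7
= -6.81
Since -6.81 < 0, the point is on the negative side.

0


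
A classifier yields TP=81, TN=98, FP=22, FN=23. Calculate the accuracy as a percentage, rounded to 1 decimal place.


Accuracy = (TP + TN) / (TP + TN + FP + FN) * 100
= (81 + 98) / (81 + 98 + 22 + 23)
= 179 / 224
= 0.7991
= 79.9%

79.9


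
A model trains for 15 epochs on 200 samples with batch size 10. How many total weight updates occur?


Iterations per epoch = 200 / 10 = 20
Total updates = iterations_per_epoch * epochs
= 20 * 15
= 300

300


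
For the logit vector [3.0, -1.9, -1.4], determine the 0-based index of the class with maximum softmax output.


Softmax is a monotonic transformation, so it preserves the argmax.
We need to find the index of the maximum logit.
Index 0: 3.0
Index 1: -1.9
Index 2: -1.4
Maximum logit = 3.0 at index 0

0


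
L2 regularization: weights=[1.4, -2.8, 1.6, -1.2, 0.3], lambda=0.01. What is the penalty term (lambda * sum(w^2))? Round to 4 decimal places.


Squaring each weight:
1.4^2 = 1.96
(-2.8)^2 = 7.84
1.6^2 = 2.56
(-1.2)^2 = 1.44
0.3^2 = 0.09
Sum of squares = 13.89
Penalty = 0.01 * 13.89 = 0.1389

0.1389


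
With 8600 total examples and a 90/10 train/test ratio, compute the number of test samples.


Train samples = 8600 * 90% = 7740
Test samples = 8600 - 7740
= 860

860


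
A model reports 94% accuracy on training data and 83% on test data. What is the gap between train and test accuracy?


Gap = train_accuracy - test_accuracy
= 94 - 83
= 11%
This gap suggests the model is overfitting.

11


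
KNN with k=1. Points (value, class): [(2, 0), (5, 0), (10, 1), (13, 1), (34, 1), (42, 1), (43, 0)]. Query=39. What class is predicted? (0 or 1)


Distances from query 39:
Point 42 (class 1): distance = 3
K=1 nearest neighbors: classes = [1]
Votes for class 1: 1 / 1
Majority vote => class 1

1


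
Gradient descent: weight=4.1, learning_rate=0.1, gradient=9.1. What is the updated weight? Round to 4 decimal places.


w_new = w_old - lr * gradient
= 4.1 - 0.1 * 9.1
= 4.1 - (0.91)
= 3.1900

3.1900


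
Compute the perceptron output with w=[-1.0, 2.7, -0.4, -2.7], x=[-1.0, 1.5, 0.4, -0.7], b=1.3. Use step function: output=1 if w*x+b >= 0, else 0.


z = w . x + b
= -1.0*-1.0 + 2.7*1.5 + -0.4*0.4 + -2.7*-0.7 + 1.3
= 1.0 + 4.05 + -0.16 + 1.89 + 1.3
= 6.78 + 1.3
= 8.08
Since z = 8.08 >= 0, output = 1

1


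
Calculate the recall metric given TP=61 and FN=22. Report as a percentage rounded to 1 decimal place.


Recall = TP / (TP + FN) * 100
= 61 / (61 + 22)
= 61 / 83
= 0.7349
= 73.5%

73.5


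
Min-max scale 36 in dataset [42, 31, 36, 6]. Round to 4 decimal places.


Min = 6, Max = 42
Range = 42 - 6 = 36
Scaled = (x - min) / (max - min)
= (36 - 6) / 36
= 30 / 36
= 0.8333

0.8333


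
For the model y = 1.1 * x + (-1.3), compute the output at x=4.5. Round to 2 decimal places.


y = 1.1 * 4.5 + (-1.3)
= 4.95 + (-1.3)
= 3.65

3.65


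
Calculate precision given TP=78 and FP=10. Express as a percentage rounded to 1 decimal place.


Precision = TP / (TP + FP) * 100
= 78 / (78 + 10)
= 78 / 88
= 0.8864
= 88.6%

88.6


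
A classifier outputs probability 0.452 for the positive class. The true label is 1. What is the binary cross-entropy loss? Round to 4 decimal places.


For y=1: Loss = -log(p)
= -log(0.452)
= -(-0.7941)
= 0.7941

0.7941


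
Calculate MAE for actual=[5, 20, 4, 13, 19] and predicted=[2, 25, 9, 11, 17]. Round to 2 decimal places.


Absolute errors: [3, 5, 5, 2, 2]
Sum of absolute errors = 17
MAE = 17 / 5 = 3.40

3.40


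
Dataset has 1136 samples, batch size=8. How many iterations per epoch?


Iterations per epoch = dataset_size / batch_size
= 1136 / 8
= 142

142


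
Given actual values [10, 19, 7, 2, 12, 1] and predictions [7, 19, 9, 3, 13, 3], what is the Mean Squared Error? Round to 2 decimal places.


Differences: [3, 0, -2, -1, -1, -2]
Squared errors: [9, 0, 4, 1, 1, 4]
Sum of squared errors = 19
MSE = 19 / 6 = 3.17

3.17


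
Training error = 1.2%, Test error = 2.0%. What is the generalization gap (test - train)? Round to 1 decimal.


Generalization gap = test_error - train_error
= 2.0 - 1.2
= 0.8%
A small gap suggests good generalization.

0.8


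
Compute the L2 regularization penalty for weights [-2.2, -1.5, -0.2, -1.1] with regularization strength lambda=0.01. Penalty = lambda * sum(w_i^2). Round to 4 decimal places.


Squaring each weight:
(-2.2)^2 = 4.84
(-1.5)^2 = 2.25
(-0.2)^2 = 0.04
(-1.1)^2 = 1.21
Sum of squares = 8.34
Penalty = 0.01 * 8.34 = 0.0834

0.0834


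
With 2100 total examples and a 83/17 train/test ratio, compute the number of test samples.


Train samples = 2100 * 83% = 1743
Test samples = 2100 - 1743
= 357

357


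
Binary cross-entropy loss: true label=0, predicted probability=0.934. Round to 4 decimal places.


For y=0: Loss = -log(1-p)
= -log(1 - 0.934)
= -log(0.066)
= -(-2.7181)
= 2.7181

2.7181


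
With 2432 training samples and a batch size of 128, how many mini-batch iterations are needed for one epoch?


Iterations per epoch = dataset_size / batch_size
= 2432 / 128
= 19

19


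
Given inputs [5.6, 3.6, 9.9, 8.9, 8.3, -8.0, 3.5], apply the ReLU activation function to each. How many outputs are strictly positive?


ReLU(x) = max(0, x) for each element:
ReLU(5.6) = 5.6
ReLU(3.6) = 3.6
ReLU(9.9) = 9.9
ReLU(8.9) = 8.9
ReLU(8.3) = 8.3
ReLU(-8.0) = 0
ReLU(3.5) = 3.5
Active neurons (>0): 6

6


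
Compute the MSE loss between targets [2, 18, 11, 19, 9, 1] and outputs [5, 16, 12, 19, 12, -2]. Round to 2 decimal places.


Differences: [-3, 2, -1, 0, -3, 3]
Squared errors: [9, 4, 1, 0, 9, 9]
Sum of squared errors = 32
MSE = 32 / 6 = 5.33

5.33


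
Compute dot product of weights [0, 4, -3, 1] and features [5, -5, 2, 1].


Element-wise products:
0 * 5 = 0
4 * -5 = -20
-3 * 2 = -6
1 * 1 = 1
Sum = 0 + -20 + -6 + 1
= -25

-25


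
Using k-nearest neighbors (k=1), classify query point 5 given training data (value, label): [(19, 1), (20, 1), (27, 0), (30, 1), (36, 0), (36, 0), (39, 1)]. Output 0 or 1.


Distances from query 5:
Point 19 (class 1): distance = 14
K=1 nearest neighbors: classes = [1]
Votes for class 1: 1 / 1
Majority vote => class 1

1


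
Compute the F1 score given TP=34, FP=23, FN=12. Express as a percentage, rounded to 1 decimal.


Precision = TP / (TP + FP) = 34 / 57 = 0.5965
Recall = TP / (TP + FN) = 34 / 46 = 0.7391
F1 = 2 * P * R / (P + R)
= 2 * 0.5965 * 0.7391 / (0.5965 + 0.7391)
= 0.8818 / 1.3356
= 0.6602
As percentage: 66.0%

66.0


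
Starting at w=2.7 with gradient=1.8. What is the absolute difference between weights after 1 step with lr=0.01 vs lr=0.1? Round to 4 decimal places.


With lr=0.01: w_new = 2.7 - 0.01 * 1.8 = 2.682
With lr=0.1: w_new = 2.7 - 0.1 * 1.8 = 2.52
Absolute difference = |2.682 - 2.52|
= 0.1620

0.1620


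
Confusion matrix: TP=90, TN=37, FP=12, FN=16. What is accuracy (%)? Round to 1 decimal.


Accuracy = (TP + TN) / (TP + TN + FP + FN) * 100
= (90 + 37) / (90 + 37 + 12 + 16)
= 127 / 155
= 0.8194
= 81.9%

81.9


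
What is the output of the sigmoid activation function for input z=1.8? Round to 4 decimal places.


sigmoid(z) = 1 / (1 + exp(-z))
exp(-(1.8)) = exp(-1.8) = 0.1653
1 + 0.1653 = 1.1653
1 / 1.1653 = 0.8581

0.8581


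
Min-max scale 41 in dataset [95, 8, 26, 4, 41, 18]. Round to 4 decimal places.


Min = 4, Max = 95
Range = 95 - 4 = 91
Scaled = (x - min) / (max - min)
= (41 - 4) / 91
= 37 / 91
= 0.4066

0.4066


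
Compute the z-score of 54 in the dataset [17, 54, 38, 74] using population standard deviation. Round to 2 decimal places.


Mean = (17 + 54 + 38 + 74) / 4 = 45.75
Variance = sum((x_i - mean)^2) / n = 438.1875
Std = sqrt(438.1875) = 20.9329
Z = (x - mean) / std
= (54 - 45.75) / 20.9329
= 8.25 / 20.9329
= 0.39

0.39


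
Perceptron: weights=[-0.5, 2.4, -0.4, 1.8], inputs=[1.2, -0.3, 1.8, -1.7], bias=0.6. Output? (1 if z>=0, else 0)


z = w . x + b
= -0.5*1.2 + 2.4*-0.3 + -0.4*1.8 + 1.8*-1.7 + 0.6
= -0.6 + -0.72 + -0.72 + -3.06 + 0.6
= -5.1 + 0.6
= -4.5
Since z = -4.5 < 0, output = 0

0


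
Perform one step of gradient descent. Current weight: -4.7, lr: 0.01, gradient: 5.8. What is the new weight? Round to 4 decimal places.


w_new = w_old - lr * gradient
= -4.7 - 0.01 * 5.8
= -4.7 - (0.058)
= -4.7580

-4.7580


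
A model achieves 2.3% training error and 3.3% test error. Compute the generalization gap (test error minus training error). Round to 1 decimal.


Generalization gap = test_error - train_error
= 3.3 - 2.3
= 1.0%
A small gap suggests good generalization.

1.0


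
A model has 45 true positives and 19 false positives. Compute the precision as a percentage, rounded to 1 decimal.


Precision = TP / (TP + FP) * 100
= 45 / (45 + 19)
= 45 / 64
= 0.7031
= 70.3%

70.3


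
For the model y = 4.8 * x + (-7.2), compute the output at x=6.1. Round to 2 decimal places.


y = 4.8 * 6.1 + (-7.2)
= 29.28 + (-7.2)
= 22.08

22.08


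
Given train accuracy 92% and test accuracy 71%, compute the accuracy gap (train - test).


Gap = train_accuracy - test_accuracy
= 92 - 71
= 21%
This large gap strongly indicates overfitting.

21


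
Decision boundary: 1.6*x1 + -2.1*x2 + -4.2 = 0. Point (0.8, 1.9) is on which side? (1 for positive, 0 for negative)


Compute 1.6 * 0.8 + -2.1 * 1.9 + -4.2
= 1.28 + -3.99 + -4.2
= -6.91
Since -6.91 < 0, the point is on the negative side.

0


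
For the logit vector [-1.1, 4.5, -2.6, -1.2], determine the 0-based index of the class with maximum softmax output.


Softmax is a monotonic transformation, so it preserves the argmax.
We need to find the index of the maximum logit.
Index 0: -1.1
Index 1: 4.5
Index 2: -2.6
Index 3: -1.2
Maximum logit = 4.5 at index 1

1


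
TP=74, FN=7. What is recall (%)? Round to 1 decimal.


Recall = TP / (TP + FN) * 100
= 74 / (74 + 7)
= 74 / 81
= 0.9136
= 91.4%

91.4


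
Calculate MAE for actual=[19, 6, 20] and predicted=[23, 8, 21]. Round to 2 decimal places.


Absolute errors: [4, 2, 1]
Sum of absolute errors = 7
MAE = 7 / 3 = 2.33

2.33


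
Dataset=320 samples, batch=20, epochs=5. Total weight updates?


Iterations per epoch = 320 / 20 = 16
Total updates = iterations_per_epoch * epochs
= 16 * 5
= 80

80


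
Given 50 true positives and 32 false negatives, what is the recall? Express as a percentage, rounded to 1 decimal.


Recall = TP / (TP + FN) * 100
= 50 / (50 + 32)
= 50 / 82
= 0.6098
= 61.0%

61.0


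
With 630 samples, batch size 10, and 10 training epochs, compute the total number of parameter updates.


Iterations per epoch = 630 / 10 = 63
Total updates = iterations_per_epoch * epochs
= 63 * 10
= 630

630


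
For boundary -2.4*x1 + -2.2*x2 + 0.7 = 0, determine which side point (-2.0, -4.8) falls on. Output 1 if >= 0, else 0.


Compute -2.4 * -2.0 + -2.2 * -4.8 + 0.7
= 4.8 + 10.56 + 0.7
= 16.06
Since 16.06 >= 0, the point is on the positive side.

1


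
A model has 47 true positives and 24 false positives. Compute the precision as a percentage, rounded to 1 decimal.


Precision = TP / (TP + FP) * 100
= 47 / (47 + 24)
= 47 / 71
= 0.662
= 66.2%

66.2


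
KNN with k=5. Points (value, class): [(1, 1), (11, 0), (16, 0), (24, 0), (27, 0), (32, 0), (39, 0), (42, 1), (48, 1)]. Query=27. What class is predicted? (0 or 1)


Distances from query 27:
Point 27 (class 0): distance = 0
Point 24 (class 0): distance = 3
Point 32 (class 0): distance = 5
Point 16 (class 0): distance = 11
Point 39 (class 0): distance = 12
K=5 nearest neighbors: classes = [0, 0, 0, 0, 0]
Votes for class 1: 0 / 5
Majority vote => class 0

0


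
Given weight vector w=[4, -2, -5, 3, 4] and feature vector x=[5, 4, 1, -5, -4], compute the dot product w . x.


Element-wise products:
4 * 5 = 20
-2 * 4 = -8
-5 * 1 = -5
3 * -5 = -15
4 * -4 = -16
Sum = 20 + -8 + -5 + -15 + -16
= -24

-24


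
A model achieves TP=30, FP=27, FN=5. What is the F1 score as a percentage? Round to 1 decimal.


Precision = TP / (TP + FP) = 30 / 57 = 0.5263
Recall = TP / (TP + FN) = 30 / 35 = 0.8571
F1 = 2 * P * R / (P + R)
= 2 * 0.5263 * 0.8571 / (0.5263 + 0.8571)
= 0.9023 / 1.3835
= 0.6522
As percentage: 65.2%

65.2


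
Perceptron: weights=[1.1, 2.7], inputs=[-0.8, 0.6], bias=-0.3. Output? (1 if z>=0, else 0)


z = w . x + b
= 1.1*-0.8 + 2.7*0.6 + -0.3
= -0.88 + 1.62 + -0.3
= 0.74 + -0.3
= 0.44
Since z = 0.44 >= 0, output = 1

1


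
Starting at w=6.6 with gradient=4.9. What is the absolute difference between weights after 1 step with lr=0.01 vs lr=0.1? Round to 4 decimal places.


With lr=0.01: w_new = 6.6 - 0.01 * 4.9 = 6.551
With lr=0.1: w_new = 6.6 - 0.1 * 4.9 = 6.11
Absolute difference = |6.551 - 6.11|
= 0.4410

0.4410


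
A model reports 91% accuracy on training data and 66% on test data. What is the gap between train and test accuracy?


Gap = train_accuracy - test_accuracy
= 91 - 66
= 25%
This large gap strongly indicates overfitting.

25


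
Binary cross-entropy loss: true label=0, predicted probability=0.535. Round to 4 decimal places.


For y=0: Loss = -log(1-p)
= -log(1 - 0.535)
= -log(0.465)
= -(-0.7657)
= 0.7657

0.7657


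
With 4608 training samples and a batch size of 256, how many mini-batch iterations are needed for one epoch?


Iterations per epoch = dataset_size / batch_size
= 4608 / 256
= 18

18


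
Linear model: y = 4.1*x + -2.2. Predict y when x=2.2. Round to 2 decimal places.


y = 4.1 * 2.2 + (-2.2)
= 9.02 + (-2.2)
= 6.82

6.82


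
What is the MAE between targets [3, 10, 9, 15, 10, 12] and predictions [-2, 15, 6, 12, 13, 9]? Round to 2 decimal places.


Absolute errors: [5, 5, 3, 3, 3, 3]
Sum of absolute errors = 22
MAE = 22 / 6 = 3.67

3.67


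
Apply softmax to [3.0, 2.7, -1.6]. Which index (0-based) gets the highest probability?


Softmax is a monotonic transformation, so it preserves the argmax.
We need to find the index of the maximum logit.
Index 0: 3.0
Index 1: 2.7
Index 2: -1.6
Maximum logit = 3.0 at index 0

0


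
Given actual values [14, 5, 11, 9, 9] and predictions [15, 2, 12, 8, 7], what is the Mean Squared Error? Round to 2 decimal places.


Differences: [-1, 3, -1, 1, 2]
Squared errors: [1, 9, 1, 1, 4]
Sum of squared errors = 16
MSE = 16 / 5 = 3.20

3.20


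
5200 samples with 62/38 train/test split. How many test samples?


Train samples = 5200 * 62% = 3224
Test samples = 5200 - 3224
= 1976

1976


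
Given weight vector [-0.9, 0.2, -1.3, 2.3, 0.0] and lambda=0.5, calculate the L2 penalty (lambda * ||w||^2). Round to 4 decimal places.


Squaring each weight:
(-0.9)^2 = 0.81
0.2^2 = 0.04
(-1.3)^2 = 1.69
2.3^2 = 5.29
0.0^2 = 0.0
Sum of squares = 7.83
Penalty = 0.5 * 7.83 = 3.9150

3.9150


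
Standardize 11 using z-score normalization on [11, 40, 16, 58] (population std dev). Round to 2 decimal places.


Mean = (11 + 40 + 16 + 58) / 4 = 31.25
Variance = sum((x_i - mean)^2) / n = 358.6875
Std = sqrt(358.6875) = 18.939
Z = (x - mean) / std
= (11 - 31.25) / 18.939
= -20.25 / 18.939
= -1.07

-1.07


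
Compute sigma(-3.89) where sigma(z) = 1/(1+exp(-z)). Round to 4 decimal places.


sigmoid(z) = 1 / (1 + exp(-z))
exp(-(-3.89)) = exp(3.89) = 48.9109
1 + 48.9109 = 49.9109
1 / 49.9109 = 0.0200

0.0200


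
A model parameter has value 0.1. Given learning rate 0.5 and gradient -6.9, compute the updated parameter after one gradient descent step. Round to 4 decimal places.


w_new = w_old - lr * gradient
= 0.1 - 0.5 * -6.9
= 0.1 - (-3.45)
= 3.5500

3.5500


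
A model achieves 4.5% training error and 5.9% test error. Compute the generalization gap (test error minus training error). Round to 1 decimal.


Generalization gap = test_error - train_error
= 5.9 - 4.5
= 1.4%
A small gap suggests good generalization.

1.4


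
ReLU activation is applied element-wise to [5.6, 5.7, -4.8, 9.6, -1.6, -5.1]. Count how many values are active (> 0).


ReLU(x) = max(0, x) for each element:
ReLU(5.6) = 5.6
ReLU(5.7) = 5.7
ReLU(-4.8) = 0
ReLU(9.6) = 9.6
ReLU(-1.6) = 0
ReLU(-5.1) = 0
Active neurons (>0): 3

3


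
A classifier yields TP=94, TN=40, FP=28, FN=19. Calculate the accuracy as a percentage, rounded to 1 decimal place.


Accuracy = (TP + TN) / (TP + TN + FP + FN) * 100
= (94 + 40) / (94 + 40 + 28 + 19)
= 134 / 181
= 0.7403
= 74.0%

74.0


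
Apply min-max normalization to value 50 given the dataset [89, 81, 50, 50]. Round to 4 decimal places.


Min = 50, Max = 89
Range = 89 - 50 = 39
Scaled = (x - min) / (max - min)
= (50 - 50) / 39
= 0 / 39
= 0.0000

0.0000


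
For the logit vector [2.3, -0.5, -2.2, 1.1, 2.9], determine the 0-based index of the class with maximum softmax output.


Softmax is a monotonic transformation, so it preserves the argmax.
We need to find the index of the maximum logit.
Index 0: 2.3
Index 1: -0.5
Index 2: -2.2
Index 3: 1.1
Index 4: 2.9
Maximum logit = 2.9 at index 4

4


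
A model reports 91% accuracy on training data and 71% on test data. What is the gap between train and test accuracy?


Gap = train_accuracy - test_accuracy
= 91 - 71
= 20%
This gap suggests the model is overfitting.

20


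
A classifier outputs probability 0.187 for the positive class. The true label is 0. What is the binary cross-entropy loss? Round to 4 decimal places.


For y=0: Loss = -log(1-p)
= -log(1 - 0.187)
= -log(0.813)
= -(-0.207)
= 0.2070

0.2070


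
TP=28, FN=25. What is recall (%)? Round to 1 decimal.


Recall = TP / (TP + FN) * 100
= 28 / (28 + 25)
= 28 / 53
= 0.5283
= 52.8%

52.8


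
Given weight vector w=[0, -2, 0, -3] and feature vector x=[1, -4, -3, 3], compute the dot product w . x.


Element-wise products:
0 * 1 = 0
-2 * -4 = 8
0 * -3 = 0
-3 * 3 = -9
Sum = 0 + 8 + 0 + -9
= -1

-1


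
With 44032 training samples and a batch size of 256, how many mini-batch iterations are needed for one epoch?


Iterations per epoch = dataset_size / batch_size
= 44032 / 256
= 172

172


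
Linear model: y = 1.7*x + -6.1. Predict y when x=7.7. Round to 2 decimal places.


y = 1.7 * 7.7 + (-6.1)
= 13.09 + (-6.1)
= 6.99

6.99


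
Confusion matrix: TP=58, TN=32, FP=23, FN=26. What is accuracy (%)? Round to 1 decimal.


Accuracy = (TP + TN) / (TP + TN + FP + FN) * 100
= (58 + 32) / (58 + 32 + 23 + 26)
= 90 / 139
= 0.6475
= 64.7%

64.7


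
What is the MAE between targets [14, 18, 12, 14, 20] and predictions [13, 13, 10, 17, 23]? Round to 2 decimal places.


Absolute errors: [1, 5, 2, 3, 3]
Sum of absolute errors = 14
MAE = 14 / 5 = 2.80

2.80


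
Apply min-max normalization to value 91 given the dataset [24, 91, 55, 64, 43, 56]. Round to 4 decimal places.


Min = 24, Max = 91
Range = 91 - 24 = 67
Scaled = (x - min) / (max - min)
= (91 - 24) / 67
= 67 / 67
= 1.0000

1.0000


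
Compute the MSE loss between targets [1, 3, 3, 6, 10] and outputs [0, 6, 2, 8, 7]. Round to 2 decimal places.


Differences: [1, -3, 1, -2, 3]
Squared errors: [1, 9, 1, 4, 9]
Sum of squared errors = 24
MSE = 24 / 5 = 4.80

4.80


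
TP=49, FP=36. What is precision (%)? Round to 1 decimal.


Precision = TP / (TP + FP) * 100
= 49 / (49 + 36)
= 49 / 85
= 0.5765
= 57.6%

57.6


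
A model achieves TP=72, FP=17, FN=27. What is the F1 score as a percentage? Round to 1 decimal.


Precision = TP / (TP + FP) = 72 / 89 = 0.809
Recall = TP / (TP + FN) = 72 / 99 = 0.7273
F1 = 2 * P * R / (P + R)
= 2 * 0.809 * 0.7273 / (0.809 + 0.7273)
= 1.1767 / 1.5363
= 0.766
As percentage: 76.6%

76.6


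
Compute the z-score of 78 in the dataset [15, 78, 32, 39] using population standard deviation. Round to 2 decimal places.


Mean = (15 + 78 + 32 + 39) / 4 = 41.0
Variance = sum((x_i - mean)^2) / n = 532.5
Std = sqrt(532.5) = 23.076
Z = (x - mean) / std
= (78 - 41.0) / 23.076
= 37.0 / 23.076
= 1.60

1.60


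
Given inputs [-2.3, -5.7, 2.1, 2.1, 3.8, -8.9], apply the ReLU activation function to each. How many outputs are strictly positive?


ReLU(x) = max(0, x) for each element:
ReLU(-2.3) = 0
ReLU(-5.7) = 0
ReLU(2.1) = 2.1
ReLU(2.1) = 2.1
ReLU(3.8) = 3.8
ReLU(-8.9) = 0
Active neurons (>0): 3

3


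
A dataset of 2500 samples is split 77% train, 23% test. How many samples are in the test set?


Train samples = 2500 * 77% = 1925
Test samples = 2500 - 1925
= 575

575


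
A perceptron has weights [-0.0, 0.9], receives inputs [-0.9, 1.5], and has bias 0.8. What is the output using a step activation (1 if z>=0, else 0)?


z = w . x + b
= -0.0*-0.9 + 0.9*1.5 + 0.8
= 0.0 + 1.35 + 0.8
= 1.35 + 0.8
= 2.15
Since z = 2.15 >= 0, output = 1

1


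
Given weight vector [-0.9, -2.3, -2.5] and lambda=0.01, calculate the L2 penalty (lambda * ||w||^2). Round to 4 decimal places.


Squaring each weight:
(-0.9)^2 = 0.81
(-2.3)^2 = 5.29
(-2.5)^2 = 6.25
Sum of squares = 12.35
Penalty = 0.01 * 12.35 = 0.1235

0.1235


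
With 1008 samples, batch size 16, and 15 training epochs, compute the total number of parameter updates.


Iterations per epoch = 1008 / 16 = 63
Total updates = iterations_per_epoch * epochs
= 63 * 15
= 945

945


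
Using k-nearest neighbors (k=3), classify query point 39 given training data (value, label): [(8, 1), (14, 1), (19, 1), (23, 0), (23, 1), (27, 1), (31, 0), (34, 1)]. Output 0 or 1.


Distances from query 39:
Point 34 (class 1): distance = 5
Point 31 (class 0): distance = 8
Point 27 (class 1): distance = 12
K=3 nearest neighbors: classes = [1, 0, 1]
Votes for class 1: 2 / 3
Majority vote => class 1

1


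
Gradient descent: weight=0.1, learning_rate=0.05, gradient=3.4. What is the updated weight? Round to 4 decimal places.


w_new = w_old - lr * gradient
= 0.1 - 0.05 * 3.4
= 0.1 - (0.17)
= -0.0700

-0.0700


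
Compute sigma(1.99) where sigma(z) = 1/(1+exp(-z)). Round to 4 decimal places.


sigmoid(z) = 1 / (1 + exp(-z))
exp(-(1.99)) = exp(-1.99) = 0.1367
1 + 0.1367 = 1.1367
1 / 1.1367 = 0.8797

0.8797


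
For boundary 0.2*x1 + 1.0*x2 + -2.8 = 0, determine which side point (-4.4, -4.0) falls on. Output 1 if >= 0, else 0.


Compute 0.2 * -4.4 + 1.0 * -4.0 + -2.8
= -0.88 + -4.0 + -2.8
= -7.68
Since -7.68 < 0, the point is on the negative side.

0


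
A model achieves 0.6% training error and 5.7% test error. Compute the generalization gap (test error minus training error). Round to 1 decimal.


Generalization gap = test_error - train_error
= 5.7 - 0.6
= 5.1%
A moderate gap.

5.1


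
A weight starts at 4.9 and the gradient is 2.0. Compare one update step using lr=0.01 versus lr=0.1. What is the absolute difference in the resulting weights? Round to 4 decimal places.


With lr=0.01: w_new = 4.9 - 0.01 * 2.0 = 4.88
With lr=0.1: w_new = 4.9 - 0.1 * 2.0 = 4.7
Absolute difference = |4.88 - 4.7|
= 0.1800

0.1800


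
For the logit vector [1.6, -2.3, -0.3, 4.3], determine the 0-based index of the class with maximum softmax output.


Softmax is a monotonic transformation, so it preserves the argmax.
We need to find the index of the maximum logit.
Index 0: 1.6
Index 1: -2.3
Index 2: -0.3
Index 3: 4.3
Maximum logit = 4.3 at index 3

3


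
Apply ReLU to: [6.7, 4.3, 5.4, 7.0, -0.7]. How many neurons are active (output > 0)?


ReLU(x) = max(0, x) for each element:
ReLU(6.7) = 6.7
ReLU(4.3) = 4.3
ReLU(5.4) = 5.4
ReLU(7.0) = 7.0
ReLU(-0.7) = 0
Active neurons (>0): 4

4


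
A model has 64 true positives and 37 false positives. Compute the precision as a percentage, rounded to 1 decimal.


Precision = TP / (TP + FP) * 100
= 64 / (64 + 37)
= 64 / 101
= 0.6337
= 63.4%

63.4


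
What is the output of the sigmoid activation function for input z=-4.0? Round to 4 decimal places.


sigmoid(z) = 1 / (1 + exp(-z))
exp(-(-4.0)) = exp(4.0) = 54.5981
1 + 54.5981 = 55.5981
1 / 55.5981 = 0.0180

0.0180


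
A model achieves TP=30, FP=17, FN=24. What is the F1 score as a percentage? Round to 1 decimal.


Precision = TP / (TP + FP) = 30 / 47 = 0.6383
Recall = TP / (TP + FN) = 30 / 54 = 0.5556
F1 = 2 * P * R / (P + R)
= 2 * 0.6383 * 0.5556 / (0.6383 + 0.5556)
= 0.7092 / 1.1939
= 0.5941
As percentage: 59.4%

59.4


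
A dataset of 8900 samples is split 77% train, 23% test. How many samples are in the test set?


Train samples = 8900 * 77% = 6853
Test samples = 8900 - 6853
= 2047

2047


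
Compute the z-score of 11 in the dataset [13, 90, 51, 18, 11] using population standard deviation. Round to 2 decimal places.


Mean = (13 + 90 + 51 + 18 + 11) / 5 = 36.6
Variance = sum((x_i - mean)^2) / n = 923.44
Std = sqrt(923.44) = 30.3882
Z = (x - mean) / std
= (11 - 36.6) / 30.3882
= -25.6 / 30.3882
= -0.84

-0.84


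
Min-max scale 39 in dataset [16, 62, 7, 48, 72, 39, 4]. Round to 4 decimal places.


Min = 4, Max = 72
Range = 72 - 4 = 68
Scaled = (x - min) / (max - min)
= (39 - 4) / 68
= 35 / 68
= 0.5147

0.5147


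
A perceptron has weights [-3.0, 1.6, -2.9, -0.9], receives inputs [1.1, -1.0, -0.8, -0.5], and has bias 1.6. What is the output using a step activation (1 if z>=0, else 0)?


z = w . x + b
= -3.0*1.1 + 1.6*-1.0 + -2.9*-0.8 + -0.9*-0.5 + 1.6
= -3.3 + -1.6 + 2.32 + 0.45 + 1.6
= -2.13 + 1.6
= -0.53
Since z = -0.53 < 0, output = 0

0


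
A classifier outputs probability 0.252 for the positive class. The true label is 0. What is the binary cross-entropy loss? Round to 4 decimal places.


For y=0: Loss = -log(1-p)
= -log(1 - 0.252)
= -log(0.748)
= -(-0.2904)
= 0.2904

0.2904


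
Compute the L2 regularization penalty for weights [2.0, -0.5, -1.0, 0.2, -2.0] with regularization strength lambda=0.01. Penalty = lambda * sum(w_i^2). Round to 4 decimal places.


Squaring each weight:
2.0^2 = 4.0
(-0.5)^2 = 0.25
(-1.0)^2 = 1.0
0.2^2 = 0.04
(-2.0)^2 = 4.0
Sum of squares = 9.29
Penalty = 0.01 * 9.29 = 0.0929

0.0929


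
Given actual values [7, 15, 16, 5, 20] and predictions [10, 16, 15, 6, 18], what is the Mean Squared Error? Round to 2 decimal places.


Differences: [-3, -1, 1, -1, 2]
Squared errors: [9, 1, 1, 1, 4]
Sum of squared errors = 16
MSE = 16 / 5 = 3.20

3.20


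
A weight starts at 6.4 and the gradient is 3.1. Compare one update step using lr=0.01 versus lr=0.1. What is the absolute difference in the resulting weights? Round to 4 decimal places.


With lr=0.01: w_new = 6.4 - 0.01 * 3.1 = 6.369
With lr=0.1: w_new = 6.4 - 0.1 * 3.1 = 6.09
Absolute difference = |6.369 - 6.09|
= 0.2790

0.2790


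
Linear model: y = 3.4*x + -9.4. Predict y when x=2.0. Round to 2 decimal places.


y = 3.4 * 2.0 + (-9.4)
= 6.8 + (-9.4)
= -2.60

-2.60


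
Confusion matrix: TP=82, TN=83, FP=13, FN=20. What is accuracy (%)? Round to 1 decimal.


Accuracy = (TP + TN) / (TP + TN + FP + FN) * 100
= (82 + 83) / (82 + 83 + 13 + 20)
= 165 / 198
= 0.8333
= 83.3%

83.3


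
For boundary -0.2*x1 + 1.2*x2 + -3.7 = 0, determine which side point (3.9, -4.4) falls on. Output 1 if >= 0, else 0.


Compute -0.2 * 3.9 + 1.2 * -4.4 + -3.7
= -0.78 + -5.28 + -3.7
= -9.76
Since -9.76 < 0, the point is on the negative side.

0


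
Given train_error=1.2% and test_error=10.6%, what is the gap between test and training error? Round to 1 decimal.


Generalization gap = test_error - train_error
= 10.6 - 1.2
= 9.4%
A moderate gap.

9.4


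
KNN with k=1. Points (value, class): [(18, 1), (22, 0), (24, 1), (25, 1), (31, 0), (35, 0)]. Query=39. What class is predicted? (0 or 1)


Distances from query 39:
Point 35 (class 0): distance = 4
K=1 nearest neighbors: classes = [0]
Votes for class 1: 0 / 1
Majority vote => class 0

0


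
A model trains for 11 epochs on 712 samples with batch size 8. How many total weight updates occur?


Iterations per epoch = 712 / 8 = 89
Total updates = iterations_per_epoch * epochs
= 89 * 11
= 979

979


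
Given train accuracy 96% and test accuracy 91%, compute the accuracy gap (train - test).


Gap = train_accuracy - test_accuracy
= 96 - 91
= 5%
This moderate gap may indicate mild overfitting.

5
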